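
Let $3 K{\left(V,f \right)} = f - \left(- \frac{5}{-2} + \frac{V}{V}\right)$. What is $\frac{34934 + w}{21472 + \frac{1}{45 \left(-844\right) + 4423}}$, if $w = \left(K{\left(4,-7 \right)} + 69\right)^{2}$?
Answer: $\frac{5264992629}{2882143612} \approx 1.8268$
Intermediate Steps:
$K{\left(V,f \right)} = - \frac{7}{6} + \frac{f}{3}$ ($K{\left(V,f \right)} = \frac{f - \left(- \frac{5}{-2} + \frac{V}{V}\right)}{3} = \frac{f - \left(\left(-5\right) \left(- \frac{1}{2}\right) + 1\right)}{3} = \frac{f - \left(\frac{5}{2} + 1\right)}{3} = \frac{f - \frac{7}{2}}{3} = \frac{- \frac{7}{2} + f}{3} = - \frac{7}{6} + \frac{f}{3}$)
$w = \frac{17161}{4}$ ($w = \left(\left(- \frac{7}{6} + \frac{1}{3} \left(-7\right)\right) + 69\right)^{2} = \left(\left(- \frac{7}{6} - \frac{7}{3}\right) + 69\right)^{2} = \left(- \frac{7}{2} + 69\right)^{2} = \left(\frac{131}{2}\right)^{2} = \frac{17161}{4} \approx 4290.3$)
$\frac{34934 + w}{21472 + \frac{1}{45 \left(-844\right) + 4423}} = \frac{34934 + \frac{17161}{4}}{21472 + \frac{1}{45 \left(-844\right) + 4423}} = \frac{156897}{4 \left(21472 + \frac{1}{-37980 + 4423}\right)} = \frac{156897}{4 \left(21472 + \frac{1}{-33557}\right)} = \frac{156897}{4 \left(21472 - \frac{1}{33557}\right)} = \frac{156897}{4 \cdot \frac{720535903}{33557}} = \frac{156897}{4} \cdot \frac{33557}{720535903} = \frac{5264992629}{2882143612}$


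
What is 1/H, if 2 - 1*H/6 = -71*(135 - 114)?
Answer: 1/8958 ≈ 0.00011163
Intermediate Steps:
H = 8958 (H = 12 - (-426)*(135 - 114) = 12 - (-426)*21 = 12 - 6*(-1491) = 12 + 8946 = 8958)
1/H = 1/8958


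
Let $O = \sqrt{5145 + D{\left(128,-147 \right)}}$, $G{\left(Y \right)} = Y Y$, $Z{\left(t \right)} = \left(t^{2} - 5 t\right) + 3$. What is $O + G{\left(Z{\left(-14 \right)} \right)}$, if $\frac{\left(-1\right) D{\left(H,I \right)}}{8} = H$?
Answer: $72361 + \sqrt{4121} \approx 72425.0$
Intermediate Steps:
$Z{\left(t \right)} = 3 + t^{2} - 5 t$
$D{\left(H,I \right)} = - 8 H$
$G{\left(Y \right)} = Y^{2}$
$O = \sqrt{4121}$ ($O = \sqrt{5145 - 1024} = \sqrt{4121} \approx 64.195$)
$O + G{\left(Z{\left(-14 \right)} \right)} = \sqrt{4121} + \left(3 + \left(-14\right)^{2} - -70\right)^{2} = \sqrt{4121} + \left(3 + 196 + 70\right)^{2} = \sqrt{4121} + 269^{2} = \sqrt{4121} + 72361 = 72361 + \sqrt{4121}$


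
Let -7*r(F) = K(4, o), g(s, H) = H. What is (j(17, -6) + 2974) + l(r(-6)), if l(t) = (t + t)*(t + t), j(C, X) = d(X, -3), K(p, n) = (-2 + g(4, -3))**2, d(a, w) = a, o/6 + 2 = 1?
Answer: 147932/49 ≈ 3019.0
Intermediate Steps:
o = -6 (o = -12 + 6*1 = -12 + 6 = -6)
K(p, n) = 25 (K(p, n) = (-2 - 3)**2 = (-5)**2 = 25)
r(F) = -25/7 (r(F) = -1/7*25 = -25/7)
j(C, X) = X
l(t) = 4*t**2 (l(t) = (2*t)*(2*t) = 4*t**2)
(j(17, -6) + 2974) + l(r(-6)) = (-6 + 2974) + 4*(-25/7)**2 = 2968 + 4*(625/49) = 2968 + 2500/49 = 147932/49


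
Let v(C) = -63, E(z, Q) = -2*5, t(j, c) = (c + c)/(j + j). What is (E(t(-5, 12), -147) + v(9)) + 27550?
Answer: 27477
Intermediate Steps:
t(j, c) = c/j (t(j, c) = (2*c)/((2*j)) = (2*c)*(1/(2*j)) = c/j)
E(z, Q) = -10
(E(t(-5, 12), -147) + v(9)) + 27550 = (-10 - 63) + 27550 = -73 + 27550 = 27477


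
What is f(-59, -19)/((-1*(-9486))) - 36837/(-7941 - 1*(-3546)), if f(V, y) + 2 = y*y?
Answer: 117004529/13896990 ≈ 8.4194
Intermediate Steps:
f(V, y) = -2 + y**2 (f(V, y) = -2 + y*y = -2 + y**2)
f(-59, -19)/((-1*(-9486))) - 36837/(-7941 - 1*(-3546)) = (-2 + (-19)**2)/((-1*(-9486))) - 36837/(-7941 - 1*(-3546)) = (-2 + 361)/9486 - 36837/(-7941 + 3546) = 359*(1/9486) - 36837/(-4395) = 359/9486 - 36837*(-1/4395) = 359/9486 + 12279/1465 = 117004529/13896990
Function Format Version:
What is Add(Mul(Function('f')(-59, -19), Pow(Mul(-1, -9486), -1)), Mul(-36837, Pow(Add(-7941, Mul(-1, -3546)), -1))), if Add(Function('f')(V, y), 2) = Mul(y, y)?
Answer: Rational(117004529, 13896990) ≈ 8.4194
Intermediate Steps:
Function('f')(V, y) = Add(-2, Pow(y, 2)) (Function('f')(V, y) = Add(-2, Mul(y, y)) = Add(-2, Pow(y, 2)))
Add(Mul(Function('f')(-59, -19), Pow(Mul(-1, -9486), -1)), Mul(-36837, Pow(Add(-7941, Mul(-1, -3546)), -1))) = Add(Mul(Add(-2, Pow(-19, 2)), Pow(Mul(-1, -9486), -1)), Mul(-36837, Pow(Add(-7941, Mul(-1, -3546)), -1))) = Add(Mul(Add(-2, 361), Pow(9486, -1)), Mul(-36837, Pow(Add(-7941, 3546), -1))) = Add(Mul(359, Rational(1, 9486)), Mul(-36837, Pow(-4395, -1))) = Add(Rational(359, 9486), Mul(-36837, Rational(-1, 4395))) = Add(Rational(359, 9486), Rational(12279, 1465)) = Rational(117004529, 13896990)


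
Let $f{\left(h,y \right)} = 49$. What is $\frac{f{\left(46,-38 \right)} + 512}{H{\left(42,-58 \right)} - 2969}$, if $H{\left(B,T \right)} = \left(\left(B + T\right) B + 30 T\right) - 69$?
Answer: $- \frac{561}{5450} \approx -0.10294$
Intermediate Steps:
$H{\left(B,T \right)} = -69 + 30 T + B \left(B + T\right)$ ($H{\left(B,T \right)} = \left(B \left(B + T\right) + 30 T\right) - 69 = \left(30 T + B \left(B + T\right)\right) - 69 = -69 + 30 T + B \left(B + T\right)$)
$\frac{f{\left(46,-38 \right)} + 512}{H{\left(42,-58 \right)} - 2969} = \frac{49 + 512}{\left(-69 + 42^{2} + 30 \left(-58\right) + 42 \left(-58\right)\right) - 2969} = \frac{561}{\left(-69 + 1764 - 1740 - 2436\right) - 2969} = \frac{561}{-2481 - 2969} = \frac{561}{-5450} = 561 \left(- \frac{1}{5450}\right) = - \frac{561}{5450}$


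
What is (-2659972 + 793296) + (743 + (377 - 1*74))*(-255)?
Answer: -2133406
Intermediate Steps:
(-2659972 + 793296) + (743 + (377 - 1*74))*(-255) = -1866676 + (743 + (377 - 74))*(-255) = -1866676 + (743 + 303)*(-255) = -1866676 + 1046*(-255) = -1866676 - 266730 = -2133406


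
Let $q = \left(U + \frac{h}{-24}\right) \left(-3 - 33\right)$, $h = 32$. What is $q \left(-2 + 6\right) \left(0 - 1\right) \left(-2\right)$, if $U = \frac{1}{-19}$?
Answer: $\frac{7584}{19} \approx 399.16$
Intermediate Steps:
$U = - \frac{1}{19} \approx -0.052632$
$q = \frac{948}{19}$ ($q = \left(- \frac{1}{19} + \frac{32}{-24}\right) \left(-3 - 33\right) = \left(- \frac{1}{19} + 32 \left(- \frac{1}{24}\right)\right) \left(-36\right) = \left(- \frac{1}{19} - \frac{4}{3}\right) \left(-36\right) = \left(- \frac{79}{57}\right) \left(-36\right) = \frac{948}{19} \approx 49.895$)
$q \left(-2 + 6\right) \left(0 - 1\right) \left(-2\right) = \frac{948 \left(-2 + 6\right) \left(0 - 1\right) \left(-2\right)}{19} = \frac{948 \cdot 4 \left(\left(-1\right) \left(-2\right)\right)}{19} = \frac{948 \cdot 4 \cdot 2}{19} = \frac{948}{19} \cdot 8 = \frac{7584}{19}$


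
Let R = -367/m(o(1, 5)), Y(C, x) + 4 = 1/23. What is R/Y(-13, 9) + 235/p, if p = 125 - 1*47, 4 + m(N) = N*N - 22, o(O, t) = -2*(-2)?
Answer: -8549/1365 ≈ -6.2630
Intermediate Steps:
o(O, t) = 4
m(N) = -26 + N**2 (m(N) = -4 + (N*N - 22) = -4 + (N**2 - 22) = -4 + (-22 + N**2) = -26 + N**2)
Y(C, x) = -91/23 (Y(C, x) = -4 + 1/23 = -91/23)
R = 367/10 (R = -367/(-26 + 4**2) = -367/(-26 + 16) = -367/(-10) = -367*(-1/10) = 367/10 ≈ 36.700)
p = 78 (p = 125 - 47 = 78)
R/Y(-13, 9) + 235/p = 367/(10*(-91/23)) + 235/78 = (367/10)*(-23/91) + 235*(1/78) = -8441/910 + 235/78 = -8549/1365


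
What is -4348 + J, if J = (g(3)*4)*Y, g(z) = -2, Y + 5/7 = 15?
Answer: -31236/7 ≈ -4462.3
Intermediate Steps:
Y = 100/7 (Y = -5/7 + 15 = 100/7 ≈ 14.286)
J = -800/7 (J = -2*4*(100/7) = -8*100/7 = -800/7 ≈ -114.29)
-4348 + J = -4348 - 800/7 = -31236/7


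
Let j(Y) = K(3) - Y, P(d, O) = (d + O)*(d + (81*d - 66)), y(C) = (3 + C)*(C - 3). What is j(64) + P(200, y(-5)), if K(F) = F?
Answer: 3528083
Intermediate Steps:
y(C) = (-3 + C)*(3 + C) (y(C) = (3 + C)*(-3 + C) = (-3 + C)*(3 + C))
P(d, O) = (-66 + 82*d)*(O + d) (P(d, O) = (O + d)*(d + (-66 + 81*d)) = (O + d)*(-66 + 82*d) = (-66 + 82*d)*(O + d))
j(Y) = 3 - Y
j(64) + P(200, y(-5)) = (3 - 1*64) + (-66*(-9 + (-5)**2) - 66*200 + 82*200**2 + 82*(-9 + (-5)**2)*200) = (3 - 64) + (-66*(-9 + 25) - 13200 + 82*40000 + 82*(-9 + 25)*200) = -61 + (-66*16 - 13200 + 3280000 + 82*16*200) = -61 + (-1056 - 13200 + 3280000 + 262400) = -61 + 3528144 = 3528083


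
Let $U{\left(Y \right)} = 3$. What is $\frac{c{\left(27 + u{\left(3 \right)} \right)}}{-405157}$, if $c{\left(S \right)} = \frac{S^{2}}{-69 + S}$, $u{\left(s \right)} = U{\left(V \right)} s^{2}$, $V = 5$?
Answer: $\frac{972}{2025785} \approx 0.00047981$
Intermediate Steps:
$u{\left(s \right)} = 3 s^{2}$
$c{\left(S \right)} = \frac{S^{2}}{-69 + S}$
$\frac{c{\left(27 + u{\left(3 \right)} \right)}}{-405157} = \frac{\left(27 + 3 \cdot 3^{2}\right)^{2} \frac{1}{-69 + \left(27 + 3 \cdot 3^{2}\right)}}{-405157} = \frac{\left(27 + 3 \cdot 9\right)^{2}}{-69 + \left(27 + 3 \cdot 9\right)} \left(- \frac{1}{405157}\right) = \frac{\left(27 + 27\right)^{2}}{-69 + \left(27 + 27\right)} \left(- \frac{1}{405157}\right) = \frac{54^{2}}{-69 + 54} \left(- \frac{1}{405157}\right) = \frac{2916}{-15} \left(- \frac{1}{405157}\right) = 2916 \left(- \frac{1}{15}\right) \left(- \frac{1}{405157}\right) = \left(- \frac{972}{5}\right) \left(- \frac{1}{405157}\right) = \frac{972}{2025785}$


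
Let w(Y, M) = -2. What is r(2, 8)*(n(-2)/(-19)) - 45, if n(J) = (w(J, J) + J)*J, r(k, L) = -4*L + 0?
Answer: -599/19 ≈ -31.526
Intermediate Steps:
r(k, L) = -4*L
n(J) = J*(-2 + J) (n(J) = (-2 + J)*J = J*(-2 + J))
r(2, 8)*(n(-2)/(-19)) - 45 = (-4*8)*(-2*(-2 - 2)/(-19)) - 45 = -32*(-2*(-4))*(-1)/19 - 45 = -256*(-1)/19 - 45 = -32*(-8/19) - 45 = 256/19 - 45 = -599/19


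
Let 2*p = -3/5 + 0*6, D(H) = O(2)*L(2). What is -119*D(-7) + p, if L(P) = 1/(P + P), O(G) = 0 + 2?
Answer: -299/5 ≈ -59.800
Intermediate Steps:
O(G) = 2
L(P) = 1/(2*P)
D(H) = ½ (D(H) = 2*((½)/2) = 2*((½)*(½)) = 2*(¼) = ½)
p = -3/10 (p = (-3/5 + 0*6)/2 = (-3*⅕ + 0)/2 = (-⅗ + 0)/2 = (½)*(-⅗) = -3/10 ≈ -0.30000)
-119*D(-7) + p = -119*½ - 3/10 = -119/2 - 3/10 = -299/5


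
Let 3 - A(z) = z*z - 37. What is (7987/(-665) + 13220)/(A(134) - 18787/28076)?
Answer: -35228613684/47787698285 ≈ -0.73719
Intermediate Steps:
A(z) = 40 - z² (A(z) = 3 - (z*z - 37) = 3 - (z² - 37) = 3 - (-37 + z²) = 3 + (37 - z²) = 40 - z²)
(7987/(-665) + 13220)/(A(134) - 18787/28076) = (7987/(-665) + 13220)/((40 - 1*134²) - 18787/28076) = (7987*(-1/665) + 13220)/((40 - 1*17956) - 18787*1/28076) = (-1141/95 + 13220)/((40 - 17956) - 18787/28076) = 1254759/(95*(-17916 - 18787/28076)) = 1254759/(95*(-503028403/28076)) = (1254759/95)*(-28076/503028403) = -35228613684/47787698285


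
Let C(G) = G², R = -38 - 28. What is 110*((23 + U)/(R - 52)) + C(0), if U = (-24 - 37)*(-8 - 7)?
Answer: -51590/59 ≈ -874.41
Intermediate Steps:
R = -66
U = 915 (U = -61*(-15) = 915)
110*((23 + U)/(R - 52)) + C(0) = 110*((23 + 915)/(-66 - 52)) + 0² = 110*(938/(-118)) + 0 = 110*(938*(-1/118)) + 0 = 110*(-469/59) + 0 = -51590/59 + 0 = -51590/59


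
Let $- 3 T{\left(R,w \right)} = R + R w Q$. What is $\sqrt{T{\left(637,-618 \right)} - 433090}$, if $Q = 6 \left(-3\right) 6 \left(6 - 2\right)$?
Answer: $\frac{i \sqrt{514090857}}{3} \approx 7557.9 i$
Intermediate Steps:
$Q = -432$ ($Q = \left(-18\right) 6 \cdot 4 = \left(-108\right) 4 = -432$)
$T{\left(R,w \right)} = - \frac{R}{3} + 144 R w$ ($T{\left(R,w \right)} = - \frac{R + R w \left(-432\right)}{3} = - \frac{R - 432 R w}{3} = - \frac{R}{3} + 144 R w$)
$\sqrt{T{\left(637,-618 \right)} - 433090} = \sqrt{\frac{1}{3} \cdot 637 \left(-1 + 432 \left(-618\right)\right) - 433090} = \sqrt{\frac{1}{3} \cdot 637 \left(-1 - 266976\right) - 433090} = \sqrt{\frac{1}{3} \cdot 637 \left(-266977\right) - 433090} = \sqrt{- \frac{170064349}{3} - 433090} = \sqrt{- \frac{171363619}{3}} = \frac{i \sqrt{514090857}}{3}$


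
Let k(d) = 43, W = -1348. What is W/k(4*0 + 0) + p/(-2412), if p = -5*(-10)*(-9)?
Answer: -179557/5762 ≈ -31.162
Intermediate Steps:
p = -450 (p = 50*(-9) = -450)
W/k(4*0 + 0) + p/(-2412) = -1348/43 - 450/(-2412) = -1348*1/43 - 450*(-1/2412) = -1348/43 + 25/134 = -179557/5762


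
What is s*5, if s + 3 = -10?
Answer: -65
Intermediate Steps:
s = -13 (s = -3 - 10 = -13)
s*5 = -13*5 = -65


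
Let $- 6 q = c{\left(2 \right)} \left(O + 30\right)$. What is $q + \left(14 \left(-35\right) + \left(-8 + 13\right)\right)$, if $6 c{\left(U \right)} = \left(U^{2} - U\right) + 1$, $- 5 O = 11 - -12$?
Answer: $- \frac{29227}{60} \approx -487.12$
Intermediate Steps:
$O = - \frac{23}{5}$ ($O = - \frac{11 - -12}{5} = - \frac{11 + 12}{5} = \left(- \frac{1}{5}\right) 23 = - \frac{23}{5} \approx -4.6$)
$c{\left(U \right)} = \frac{1}{6} - \frac{U}{6} + \frac{U^{2}}{6}$ ($c{\left(U \right)} = \frac{\left(U^{2} - U\right) + 1}{6} = \frac{1 + U^{2} - U}{6} = \frac{1}{6} - \frac{U}{6} + \frac{U^{2}}{6}$)
$q = - \frac{127}{60}$ ($q = - \frac{\left(\frac{1}{6} - \frac{1}{3} + \frac{2^{2}}{6}\right) \left(- \frac{23}{5} + 30\right)}{6} = - \frac{\left(\frac{1}{6} - \frac{1}{3} + \frac{1}{6} \cdot 4\right) \frac{127}{5}}{6} = - \frac{\left(\frac{1}{6} - \frac{1}{3} + \frac{2}{3}\right) \frac{127}{5}}{6} = - \frac{\frac{1}{2} \cdot \frac{127}{5}}{6} = \left(- \frac{1}{6}\right) \frac{127}{10} = - \frac{127}{60} \approx -2.1167$)
$q + \left(14 \left(-35\right) + \left(-8 + 13\right)\right) = - \frac{127}{60} + \left(14 \left(-35\right) + \left(-8 + 13\right)\right) = - \frac{127}{60} + \left(-490 + 5\right) = - \frac{127}{60} - 485 = - \frac{29227}{60}$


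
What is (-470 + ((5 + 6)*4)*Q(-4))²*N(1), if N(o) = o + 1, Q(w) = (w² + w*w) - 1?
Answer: 1598472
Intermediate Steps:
Q(w) = -1 + 2*w² (Q(w) = (w² + w²) - 1 = 2*w² - 1 = -1 + 2*w²)
N(o) = 1 + o
(-470 + ((5 + 6)*4)*Q(-4))²*N(1) = (-470 + ((5 + 6)*4)*(-1 + 2*(-4)²))²*(1 + 1) = (-470 + (11*4)*(-1 + 2*16))²*2 = (-470 + 44*(-1 + 32))²*2 = (-470 + 44*31)²*2 = (-470 + 1364)²*2 = 894²*2 = 799236*2 = 1598472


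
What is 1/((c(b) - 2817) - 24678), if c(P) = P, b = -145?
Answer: -1/27640 ≈ -3.6179e-5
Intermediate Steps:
1/((c(b) - 2817) - 24678) = 1/((-145 - 2817) - 24678) = 1/(-2962 - 24678) = 1/(-27640) = -1/27640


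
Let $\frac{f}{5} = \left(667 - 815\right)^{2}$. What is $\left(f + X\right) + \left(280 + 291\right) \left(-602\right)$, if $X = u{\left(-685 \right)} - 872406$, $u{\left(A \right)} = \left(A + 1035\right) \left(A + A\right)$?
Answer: $-1586128$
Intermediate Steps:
$u{\left(A \right)} = 2 A \left(1035 + A\right)$ ($u{\left(A \right)} = \left(1035 + A\right) 2 A = 2 A \left(1035 + A\right)$)
$f = 109520$ ($f = 5 \left(667 - 815\right)^{2} = 5 \left(-148\right)^{2} = 5 \cdot 21904 = 109520$)
$X = -1351906$ ($X = 2 \left(-685\right) \left(1035 - 685\right) - 872406 = 2 \left(-685\right) 350 - 872406 = -479500 - 872406 = -1351906$)
$\left(f + X\right) + \left(280 + 291\right) \left(-602\right) = \left(109520 - 1351906\right) + \left(280 + 291\right) \left(-602\right) = -1242386 + 571 \left(-602\right) = -1242386 - 343742 = -1586128$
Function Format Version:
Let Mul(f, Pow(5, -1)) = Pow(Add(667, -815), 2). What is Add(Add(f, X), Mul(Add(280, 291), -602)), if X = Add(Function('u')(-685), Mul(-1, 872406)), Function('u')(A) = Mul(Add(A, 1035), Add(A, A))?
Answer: -1586128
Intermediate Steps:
Function('u')(A) = Mul(2, A, Add(1035, A)) (Function('u')(A) = Mul(Add(1035, A), Mul(2, A)) = Mul(2, A, Add(1035, A)))
f = 109520 (f = Mul(5, Pow(Add(667, -815), 2)) = Mul(5, Pow(-148, 2)) = Mul(5, 21904) = 109520)
X = -1351906 (X = Add(Mul(2, -685, Add(1035, -685)), Mul(-1, 872406)) = Add(Mul(2, -685, 350), -872406) = Add(-479500, -872406) = -1351906)
Add(Add(f, X), Mul(Add(280, 291), -602)) = Add(Add(109520, -1351906), Mul(Add(280, 291), -602)) = Add(-1242386, Mul(571, -602)) = Add(-1242386, -343742) = -1586128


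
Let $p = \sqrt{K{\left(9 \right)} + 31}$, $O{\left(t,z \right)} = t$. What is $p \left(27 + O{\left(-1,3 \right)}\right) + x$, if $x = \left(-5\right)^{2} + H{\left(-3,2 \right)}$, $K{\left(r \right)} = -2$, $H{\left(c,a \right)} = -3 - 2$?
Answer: $20 + 26 \sqrt{29} \approx 160.01$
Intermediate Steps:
$H{\left(c,a \right)} = -5$
$x = 20$ ($x = \left(-5\right)^{2} - 5 = 25 - 5 = 20$)
$p = \sqrt{29}$ ($p = \sqrt{-2 + 31} = \sqrt{29} \approx 5.3852$)
$p \left(27 + O{\left(-1,3 \right)}\right) + x = \sqrt{29} \left(27 - 1\right) + 20 = \sqrt{29} \cdot 26 + 20 = 26 \sqrt{29} + 20 = 20 + 26 \sqrt{29}$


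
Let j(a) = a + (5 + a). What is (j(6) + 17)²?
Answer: 1156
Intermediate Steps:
j(a) = 5 + 2*a
(j(6) + 17)² = ((5 + 2*6) + 17)² = ((5 + 12) + 17)² = (17 + 17)² = 34² = 1156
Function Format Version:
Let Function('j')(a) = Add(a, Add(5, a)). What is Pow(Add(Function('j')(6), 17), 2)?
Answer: 1156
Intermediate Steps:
Function('j')(a) = Add(5, Mul(2, a))
Pow(Add(Function('j')(6), 17), 2) = Pow(Add(Add(5, Mul(2, 6)), 17), 2) = Pow(Add(Add(5, 12), 17), 2) = Pow(Add(17, 17), 2) = Pow(34, 2) = 1156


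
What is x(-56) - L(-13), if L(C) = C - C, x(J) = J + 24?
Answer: -32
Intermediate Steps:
x(J) = 24 + J
L(C) = 0
x(-56) - L(-13) = (24 - 56) - 1*0 = -32 + 0 = -32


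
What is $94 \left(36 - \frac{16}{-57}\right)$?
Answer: $\frac{194392}{57} \approx 3410.4$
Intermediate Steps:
$94 \left(36 - \frac{16}{-57}\right) = 94 \left(36 - - \frac{16}{57}\right) = 94 \left(36 + \frac{16}{57}\right) = 94 \cdot \frac{2068}{57} = \frac{194392}{57}$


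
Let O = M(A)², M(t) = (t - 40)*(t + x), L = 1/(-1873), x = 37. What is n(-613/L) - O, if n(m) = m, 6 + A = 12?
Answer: -989295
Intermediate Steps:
A = 6 (A = -6 + 12 = 6)
L = -1/1873 ≈ -0.00053390
M(t) = (-40 + t)*(37 + t) (M(t) = (t - 40)*(t + 37) = (-40 + t)*(37 + t))
O = 2137444 (O = (-1480 + 6² - 3*6)² = (-1480 + 36 - 18)² = (-1462)² = 2137444)
n(-613/L) - O = -613/(-1/1873) - 1*2137444 = -613*(-1873) - 2137444 = 1148149 - 2137444 = -989295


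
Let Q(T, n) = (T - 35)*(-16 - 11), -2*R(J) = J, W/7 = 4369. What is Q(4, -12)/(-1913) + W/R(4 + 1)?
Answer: -117014743/9565 ≈ -12234.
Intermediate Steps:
W = 30583 (W = 7*4369 = 30583)
R(J) = -J/2
Q(T, n) = 945 - 27*T (Q(T, n) = (-35 + T)*(-27) = 945 - 27*T)
Q(4, -12)/(-1913) + W/R(4 + 1) = (945 - 27*4)/(-1913) + 30583/((-(4 + 1)/2)) = (945 - 108)*(-1/1913) + 30583/((-½*5)) = 837*(-1/1913) + 30583/(-5/2) = -837/1913 + 30583*(-⅖) = -837/1913 - 61166/5 = -117014743/9565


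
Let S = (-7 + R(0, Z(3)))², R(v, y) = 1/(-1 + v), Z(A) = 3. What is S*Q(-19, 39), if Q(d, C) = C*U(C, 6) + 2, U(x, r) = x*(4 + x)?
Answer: 4185920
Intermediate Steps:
Q(d, C) = 2 + C²*(4 + C) (Q(d, C) = C*(C*(4 + C)) + 2 = C²*(4 + C) + 2 = 2 + C²*(4 + C))
S = 64 (S = (-7 + 1/(-1 + 0))² = (-7 + 1/(-1))² = (-7 - 1)² = (-8)² = 64)
S*Q(-19, 39) = 64*(2 + 39²*(4 + 39)) = 64*(2 + 1521*43) = 64*(2 + 65403) = 64*65405 = 4185920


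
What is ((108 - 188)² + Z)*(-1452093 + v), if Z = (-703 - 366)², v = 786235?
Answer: -765178045138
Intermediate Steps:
Z = 1142761 (Z = (-1069)² = 1142761)
((108 - 188)² + Z)*(-1452093 + v) = ((108 - 188)² + 1142761)*(-1452093 + 786235) = ((-80)² + 1142761)*(-665858) = (6400 + 1142761)*(-665858) = 1149161*(-665858) = -765178045138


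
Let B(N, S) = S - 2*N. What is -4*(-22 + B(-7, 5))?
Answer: 12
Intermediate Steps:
-4*(-22 + B(-7, 5)) = -4*(-22 + (5 - 2*(-7))) = -4*(-22 + (5 + 14)) = -4*(-22 + 19) = -4*(-3) = 12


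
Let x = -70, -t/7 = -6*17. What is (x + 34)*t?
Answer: -25704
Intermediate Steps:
t = 714 (t = -(-42)*17 = -7*(-102) = 714)
(x + 34)*t = (-70 + 34)*714 = -36*714 = -25704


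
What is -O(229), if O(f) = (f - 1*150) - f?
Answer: 150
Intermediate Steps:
O(f) = -150 (O(f) = (f - 150) - f = (-150 + f) - f = -150)
-O(229) = -1*(-150) = 150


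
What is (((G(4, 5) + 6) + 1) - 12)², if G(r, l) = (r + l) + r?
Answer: 64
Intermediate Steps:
G(r, l) = l + 2*r (G(r, l) = (l + r) + r = l + 2*r)
(((G(4, 5) + 6) + 1) - 12)² = ((((5 + 2*4) + 6) + 1) - 12)² = ((((5 + 8) + 6) + 1) - 12)² = (((13 + 6) + 1) - 12)² = ((19 + 1) - 12)² = (20 - 12)² = 8² = 64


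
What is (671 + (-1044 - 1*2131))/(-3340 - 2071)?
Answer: 2504/5411 ≈ 0.46276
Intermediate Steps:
(671 + (-1044 - 1*2131))/(-3340 - 2071) = (671 + (-1044 - 2131))/(-5411) = (671 - 3175)*(-1/5411) = -2504*(-1/5411) = 2504/5411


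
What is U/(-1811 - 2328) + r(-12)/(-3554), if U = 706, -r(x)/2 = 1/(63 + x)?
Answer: -63978523/375105153 ≈ -0.17056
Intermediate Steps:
r(x) = -2/(63 + x)
U/(-1811 - 2328) + r(-12)/(-3554) = 706/(-1811 - 2328) - 2/(63 - 12)/(-3554) = 706/(-4139) - 2/51*(-1/3554) = 706*(-1/4139) - 2*1/51*(-1/3554) = -706/4139 - 2/51*(-1/3554) = -706/4139 + 1/90627 = -63978523/375105153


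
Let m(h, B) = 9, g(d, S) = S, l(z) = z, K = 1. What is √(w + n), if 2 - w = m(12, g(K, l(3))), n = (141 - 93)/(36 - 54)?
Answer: I*√87/3 ≈ 3.1091*I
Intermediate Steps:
n = -8/3 (n = 48/(-18) = 48*(-1/18) = -8/3 ≈ -2.6667)
w = -7 (w = 2 - 1*9 = 2 - 9 = -7)
√(w + n) = √(-7 - 8/3) = √(-29/3) = I*√87/3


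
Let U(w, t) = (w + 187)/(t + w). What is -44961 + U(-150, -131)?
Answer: -12634078/281 ≈ -44961.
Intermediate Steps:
U(w, t) = (187 + w)/(t + w)
-44961 + U(-150, -131) = -44961 + (187 - 150)/(-131 - 150) = -44961 + 37/(-281) = -44961 - 1/281*37 = -44961 - 37/281 = -12634078/281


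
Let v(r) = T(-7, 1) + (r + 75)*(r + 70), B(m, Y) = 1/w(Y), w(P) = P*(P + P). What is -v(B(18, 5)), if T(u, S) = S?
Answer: -13134751/2500 ≈ -5253.9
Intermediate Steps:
w(P) = 2*P**2 (w(P) = P*(2*P) = 2*P**2)
B(m, Y) = 1/(2*Y**2)
v(r) = 1 + (70 + r)*(75 + r) (v(r) = 1 + (r + 75)*(r + 70) = 1 + (75 + r)*(70 + r) = 1 + (70 + r)*(75 + r))
-v(B(18, 5)) = -(5251 + ((1/2)/5**2)**2 + 145*((1/2)/5**2)) = -(5251 + ((1/2)*(1/25))**2 + 145*((1/2)*(1/25))) = -(5251 + (1/50)**2 + 145*(1/50)) = -(5251 + 1/2500 + 29/10) = -1*13134751/2500 = -13134751/2500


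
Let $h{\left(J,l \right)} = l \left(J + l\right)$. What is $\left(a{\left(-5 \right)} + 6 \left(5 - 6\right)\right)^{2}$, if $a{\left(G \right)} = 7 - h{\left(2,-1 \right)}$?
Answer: $4$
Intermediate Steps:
$a{\left(G \right)} = 8$ ($a{\left(G \right)} = 7 - - (2 - 1) = 7 - \left(-1\right) 1 = 7 - -1 = 7 + 1 = 8$)
$\left(a{\left(-5 \right)} + 6 \left(5 - 6\right)\right)^{2} = \left(8 + 6 \left(5 - 6\right)\right)^{2} = \left(8 + 6 \left(-1\right)\right)^{2} = \left(8 - 6\right)^{2} = 2^{2} = 4$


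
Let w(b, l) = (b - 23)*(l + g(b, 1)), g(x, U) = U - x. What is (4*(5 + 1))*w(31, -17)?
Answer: -9024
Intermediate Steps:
w(b, l) = (-23 + b)*(1 + l - b) (w(b, l) = (b - 23)*(l + (1 - b)) = (-23 + b)*(1 + l - b))
(4*(5 + 1))*w(31, -17) = (4*(5 + 1))*(-23 - 1*31² - 23*(-17) + 24*31 + 31*(-17)) = (4*6)*(-23 - 1*961 + 391 + 744 - 527) = 24*(-23 - 961 + 391 + 744 - 527) = 24*(-376) = -9024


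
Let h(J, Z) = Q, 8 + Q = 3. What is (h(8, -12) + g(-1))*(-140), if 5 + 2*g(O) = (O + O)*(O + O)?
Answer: 770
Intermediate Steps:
Q = -5 (Q = -8 + 3 = -5)
g(O) = -5/2 + 2*O² (g(O) = -5/2 + ((O + O)*(O + O))/2 = -5/2 + ((2*O)*(2*O))/2 = -5/2 + (4*O²)/2 = -5/2 + 2*O²)
h(J, Z) = -5
(h(8, -12) + g(-1))*(-140) = (-5 + (-5/2 + 2*(-1)²))*(-140) = (-5 + (-5/2 + 2*1))*(-140) = (-5 + (-5/2 + 2))*(-140) = (-5 - ½)*(-140) = -11/2*(-140) = 770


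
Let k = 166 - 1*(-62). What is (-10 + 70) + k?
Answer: 288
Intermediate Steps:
k = 228 (k = 166 + 62 = 228)
(-10 + 70) + k = (-10 + 70) + 228 = 60 + 228 = 288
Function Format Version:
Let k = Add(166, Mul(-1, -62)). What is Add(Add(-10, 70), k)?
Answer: 288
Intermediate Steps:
k = 228 (k = Add(166, 62) = 228)
Add(Add(-10, 70), k) = Add(Add(-10, 70), 228) = Add(60, 228) = 288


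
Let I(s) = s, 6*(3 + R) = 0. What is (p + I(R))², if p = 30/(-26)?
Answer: 2916/169 ≈ 17.254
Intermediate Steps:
R = -3 (R = -3 + (⅙)*0 = -3 + 0 = -3)
p = -15/13 (p = 30*(-1/26) = -15/13 ≈ -1.1538)
(p + I(R))² = (-15/13 - 3)² = (-54/13)² = 2916/169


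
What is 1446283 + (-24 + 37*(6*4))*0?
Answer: 1446283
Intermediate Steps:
1446283 + (-24 + 37*(6*4))*0 = 1446283 + (-24 + 37*24)*0 = 1446283 + (-24 + 888)*0 = 1446283 + 864*0 = 1446283 + 0 = 1446283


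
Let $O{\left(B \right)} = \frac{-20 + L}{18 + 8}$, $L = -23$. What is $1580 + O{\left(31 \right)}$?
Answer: $\frac{41037}{26} \approx 1578.3$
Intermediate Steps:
$O{\left(B \right)} = - \frac{43}{26}$ ($O{\left(B \right)} = \frac{-20 - 23}{18 + 8} = - \frac{43}{26}$)
$1580 + O{\left(31 \right)} = 1580 - \frac{43}{26} = \frac{41037}{26}$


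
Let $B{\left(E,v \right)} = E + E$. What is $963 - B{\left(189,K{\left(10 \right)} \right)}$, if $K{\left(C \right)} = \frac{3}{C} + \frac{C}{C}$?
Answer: $585$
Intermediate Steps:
$K{\left(C \right)} = 1 + \frac{3}{C}$ ($K{\left(C \right)} = \frac{3}{C} + 1 = 1 + \frac{3}{C}$)
$B{\left(E,v \right)} = 2 E$
$963 - B{\left(189,K{\left(10 \right)} \right)} = 963 - 2 \cdot 189 = 963 - 378 = 585$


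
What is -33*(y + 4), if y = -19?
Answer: 495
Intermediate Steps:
-33*(y + 4) = -33*(-19 + 4) = -33*(-15) = 495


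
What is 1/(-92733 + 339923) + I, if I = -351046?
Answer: -86775060739/247190 ≈ -3.5105e+5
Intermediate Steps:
1/(-92733 + 339923) + I = 1/(-92733 + 339923) - 351046 = 1/247190 - 351046 = -86775060739/247190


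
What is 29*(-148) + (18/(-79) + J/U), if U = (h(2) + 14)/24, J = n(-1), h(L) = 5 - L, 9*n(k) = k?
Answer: -17294018/4029 ≈ -4292.4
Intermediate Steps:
n(k) = k/9
J = -1/9 (J = (1/9)*(-1) = -1/9 ≈ -0.11111)
U = 17/24 (U = ((5 - 1*2) + 14)/24 = ((5 - 2) + 14)*(1/24) = (3 + 14)*(1/24) = 17*(1/24) = 17/24 ≈ 0.70833)
29*(-148) + (18/(-79) + J/U) = 29*(-148) + (18/(-79) - 1/(9*17/24)) = -4292 + (18*(-1/79) - 1/9*24/17) = -4292 + (-18/79 - 8/51) = -4292 - 1550/4029 = -17294018/4029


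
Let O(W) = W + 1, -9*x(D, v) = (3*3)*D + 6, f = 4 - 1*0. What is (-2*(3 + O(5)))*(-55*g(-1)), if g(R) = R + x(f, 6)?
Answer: -5610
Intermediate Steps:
f = 4 (f = 4 + 0 = 4)
x(D, v) = -⅔ - D (x(D, v) = -((3*3)*D + 6)/9 = -(9*D + 6)/9 = -(6 + 9*D)/9 = -⅔ - D)
O(W) = 1 + W
g(R) = -14/3 + R (g(R) = R + (-⅔ - 1*4) = R + (-⅔ - 4) = R - 14/3 = -14/3 + R)
(-2*(3 + O(5)))*(-55*g(-1)) = (-2*(3 + (1 + 5)))*(-55*(-14/3 - 1)) = (-2*(3 + 6))*(-55*(-17/3)) = -2*9*(935/3) = -18*935/3 = -5610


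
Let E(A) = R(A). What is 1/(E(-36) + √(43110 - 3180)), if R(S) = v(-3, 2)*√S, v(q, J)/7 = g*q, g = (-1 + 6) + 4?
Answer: 1/(-1134*I + 11*√330) ≈ 0.00015071 + 0.00085528*I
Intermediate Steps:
g = 9 (g = 5 + 4 = 9)
v(q, J) = 63*q (v(q, J) = 7*(9*q) = 63*q)
R(S) = -189*√S (R(S) = (63*(-3))*√S = -189*√S)
E(A) = -189*√A
1/(E(-36) + √(43110 - 3180)) = 1/(-1134*I + √(43110 - 3180)) = 1/(-1134*I + √39930) = 1/(-1134*I + 11*√330)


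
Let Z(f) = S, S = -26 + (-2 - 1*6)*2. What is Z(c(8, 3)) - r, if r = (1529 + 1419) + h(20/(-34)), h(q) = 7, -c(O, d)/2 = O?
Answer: -2997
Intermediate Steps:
c(O, d) = -2*O
r = 2955 (r = (1529 + 1419) + 7 = 2948 + 7 = 2955)
S = -42 (S = -26 + (-2 - 6)*2 = -26 - 8*2 = -26 - 16 = -42)
Z(f) = -42
Z(c(8, 3)) - r = -42 - 1*2955 = -42 - 2955 = -2997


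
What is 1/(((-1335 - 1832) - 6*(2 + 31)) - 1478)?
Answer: -1/4843 ≈ -0.00020648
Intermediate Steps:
1/(((-1335 - 1832) - 6*(2 + 31)) - 1478) = 1/((-3167 - 6*33) - 1478) = 1/((-3167 - 1*198) - 1478) = 1/((-3167 - 198) - 1478) = 1/(-3365 - 1478) = 1/(-4843) = -1/4843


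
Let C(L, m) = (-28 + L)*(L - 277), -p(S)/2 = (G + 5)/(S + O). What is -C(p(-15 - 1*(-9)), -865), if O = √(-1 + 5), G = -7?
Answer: -8062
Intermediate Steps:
O = 2 (O = √4 = 2)
p(S) = 4/(2 + S) (p(S) = -2*(-7 + 5)/(S + 2) = -(-4)/(2 + S) = 4/(2 + S))
C(L, m) = (-277 + L)*(-28 + L) (C(L, m) = (-28 + L)*(-277 + L) = (-277 + L)*(-28 + L))
-C(p(-15 - 1*(-9)), -865) = -(7756 + (4/(2 + (-15 - 1*(-9))))² - 1220/(2 + (-15 - 1*(-9)))) = -(7756 + (4/(2 + (-15 + 9)))² - 1220/(2 + (-15 + 9))) = -(7756 + (4/(2 - 6))² - 1220/(2 - 6)) = -(7756 + (4/(-4))² - 1220/(-4)) = -(7756 + (4*(-¼))² - 1220*(-1)/4) = -(7756 + (-1)² - 305*(-1)) = -(7756 + 1 + 305) = -1*8062 = -8062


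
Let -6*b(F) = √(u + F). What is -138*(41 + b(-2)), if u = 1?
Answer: -5658 + 23*I ≈ -5658.0 + 23.0*I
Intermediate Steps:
b(F) = -√(1 + F)/6
-138*(41 + b(-2)) = -138*(41 - √(1 - 2)/6) = -138*(41 - I/6) = -5658 + 23*I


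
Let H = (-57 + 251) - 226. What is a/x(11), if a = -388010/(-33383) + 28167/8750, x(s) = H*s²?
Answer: -619340923/161573720000 ≈ -0.0038332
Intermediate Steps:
H = -32 (H = 194 - 226 = -32)
x(s) = -32*s²
a = 619340923/41728750 (a = -388010*(-1/33383) + 28167*(1/8750) = 55430/4769 + 28167/8750 = 619340923/41728750 ≈ 14.842)
a/x(11) = 619340923/(41728750*((-32*11²))) = 619340923/(41728750*((-32*121))) = (619340923/41728750)/(-3872) = (619340923/41728750)*(-1/3872) = -619340923/161573720000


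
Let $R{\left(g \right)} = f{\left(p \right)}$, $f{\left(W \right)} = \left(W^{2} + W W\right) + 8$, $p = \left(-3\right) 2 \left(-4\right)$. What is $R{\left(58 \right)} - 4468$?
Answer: $-3308$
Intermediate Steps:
$p = 24$ ($p = \left(-6\right) \left(-4\right) = 24$)
$f{\left(W \right)} = 8 + 2 W^{2}$ ($f{\left(W \right)} = \left(W^{2} + W^{2}\right) + 8 = 2 W^{2} + 8 = 8 + 2 W^{2}$)
$R{\left(g \right)} = 1160$ ($R{\left(g \right)} = 8 + 2 \cdot 24^{2} = 8 + 2 \cdot 576 = 8 + 1152 = 1160$)
$R{\left(58 \right)} - 4468 = 1160 - 4468 = -3308$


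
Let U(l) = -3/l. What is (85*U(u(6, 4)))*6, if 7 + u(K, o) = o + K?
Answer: -510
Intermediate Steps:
u(K, o) = -7 + K + o (u(K, o) = -7 + (o + K) = -7 + (K + o) = -7 + K + o)
(85*U(u(6, 4)))*6 = (85*(-3/(-7 + 6 + 4)))*6 = (85*(-3/3))*6 = (85*(-3*1/3))*6 = (85*(-1))*6 = -85*6 = -510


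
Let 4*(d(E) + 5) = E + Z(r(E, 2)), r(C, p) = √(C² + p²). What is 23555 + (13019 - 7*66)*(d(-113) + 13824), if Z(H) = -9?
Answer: 346331499/2 ≈ 1.7317e+8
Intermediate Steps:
d(E) = -29/4 + E/4 (d(E) = -5 + (E - 9)/4 = -5 + (-9 + E)/4 = -5 + (-9/4 + E/4) = -29/4 + E/4)
23555 + (13019 - 7*66)*(d(-113) + 13824) = 23555 + (13019 - 7*66)*((-29/4 + (¼)*(-113)) + 13824) = 23555 + (13019 - 462)*((-29/4 - 113/4) + 13824) = 23555 + 12557*(-71/2 + 13824) = 23555 + 12557*(27577/2) = 23555 + 346284389/2 = 346331499/2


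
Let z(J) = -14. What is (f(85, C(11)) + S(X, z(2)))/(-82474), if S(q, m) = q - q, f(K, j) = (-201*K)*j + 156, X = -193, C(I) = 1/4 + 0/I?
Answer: 16461/329896 ≈ 0.049898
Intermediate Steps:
C(I) = ¼ (C(I) = 1*(¼) + 0 = ¼ + 0 = ¼)
f(K, j) = 156 - 201*K*j (f(K, j) = -201*K*j + 156 = 156 - 201*K*j)
S(q, m) = 0
(f(85, C(11)) + S(X, z(2)))/(-82474) = ((156 - 201*85*¼) + 0)/(-82474) = ((156 - 17085/4) + 0)*(-1/82474) = (-16461/4 + 0)*(-1/82474) = -16461/4*(-1/82474) = 16461/329896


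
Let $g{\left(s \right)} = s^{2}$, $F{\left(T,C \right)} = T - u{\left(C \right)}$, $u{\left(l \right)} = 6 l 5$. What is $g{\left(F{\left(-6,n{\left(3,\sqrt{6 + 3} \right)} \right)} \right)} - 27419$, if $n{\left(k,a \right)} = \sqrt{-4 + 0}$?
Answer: $-30983 + 720 i \approx -30983.0 + 720.0 i$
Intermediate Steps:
$u{\left(l \right)} = 30 l$
$n{\left(k,a \right)} = 2 i$ ($n{\left(k,a \right)} = \sqrt{-4} = 2 i$)
$F{\left(T,C \right)} = T - 30 C$
$g{\left(F{\left(-6,n{\left(3,\sqrt{6 + 3} \right)} \right)} \right)} - 27419 = \left(-6 - 30 \cdot 2 i\right)^{2} - 27419 = \left(-6 - 60 i\right)^{2} - 27419 = -27419 + \left(-6 - 60 i\right)^{2}$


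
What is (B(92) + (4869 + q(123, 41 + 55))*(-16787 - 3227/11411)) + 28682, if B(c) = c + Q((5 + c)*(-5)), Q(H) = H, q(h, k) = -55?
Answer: -921845512997/11411 ≈ -8.0786e+7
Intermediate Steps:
B(c) = -25 - 4*c (B(c) = c + (5 + c)*(-5) = c + (-25 - 5*c) = -25 - 4*c)
(B(92) + (4869 + q(123, 41 + 55))*(-16787 - 3227/11411)) + 28682 = ((-25 - 4*92) + (4869 - 55)*(-16787 - 3227/11411)) + 28682 = ((-25 - 368) + 4814*(-16787 - 3227*1/11411)) + 28682 = (-393 + 4814*(-16787 - 3227/11411)) + 28682 = (-393 + 4814*(-191559684/11411)) + 28682 = (-393 - 922168318776/11411) + 28682 = -922172803299/11411 + 28682 = -921845512997/11411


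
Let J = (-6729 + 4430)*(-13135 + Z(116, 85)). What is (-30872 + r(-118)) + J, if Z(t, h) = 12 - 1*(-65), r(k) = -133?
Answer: 29989337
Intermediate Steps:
Z(t, h) = 77 (Z(t, h) = 12 + 65 = 77)
J = 30020342 (J = (-6729 + 4430)*(-13135 + 77) = -2299*(-13058) = 30020342)
(-30872 + r(-118)) + J = (-30872 - 133) + 30020342 = -31005 + 30020342 = 29989337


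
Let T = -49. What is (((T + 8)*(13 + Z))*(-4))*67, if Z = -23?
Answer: -109880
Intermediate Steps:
(((T + 8)*(13 + Z))*(-4))*67 = (((-49 + 8)*(13 - 23))*(-4))*67 = (-41*(-10)*(-4))*67 = (410*(-4))*67 = -1640*67 = -109880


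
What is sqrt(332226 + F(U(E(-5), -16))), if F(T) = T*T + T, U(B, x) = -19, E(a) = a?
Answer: 6*sqrt(9238) ≈ 576.69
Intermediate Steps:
F(T) = T + T**2 (F(T) = T**2 + T = T + T**2)
sqrt(332226 + F(U(E(-5), -16))) = sqrt(332226 - 19*(1 - 19)) = sqrt(332226 - 19*(-18)) = sqrt(332226 + 342) = sqrt(332568) = 6*sqrt(9238)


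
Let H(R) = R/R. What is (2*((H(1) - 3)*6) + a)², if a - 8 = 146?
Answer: 16900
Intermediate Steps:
a = 154 (a = 8 + 146 = 154)
H(R) = 1
(2*((H(1) - 3)*6) + a)² = (2*((1 - 3)*6) + 154)² = (2*(-2*6) + 154)² = (2*(-12) + 154)² = (-24 + 154)² = 130² = 16900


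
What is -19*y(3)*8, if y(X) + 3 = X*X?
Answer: -912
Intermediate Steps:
y(X) = -3 + X² (y(X) = -3 + X*X = -3 + X²)
-19*y(3)*8 = -19*(-3 + 3²)*8 = -19*(-3 + 9)*8 = -19*6*8 = -114*8 = -912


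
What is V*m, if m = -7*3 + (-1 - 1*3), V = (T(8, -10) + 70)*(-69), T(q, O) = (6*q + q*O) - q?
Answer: 51750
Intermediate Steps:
T(q, O) = 5*q + O*q (T(q, O) = (6*q + O*q) - q = 5*q + O*q)
V = -2070 (V = (8*(5 - 10) + 70)*(-69) = (8*(-5) + 70)*(-69) = (-40 + 70)*(-69) = 30*(-69) = -2070)
m = -25 (m = -21 + (-1 - 3) = -21 - 4 = -25)
V*m = -2070*(-25) = 51750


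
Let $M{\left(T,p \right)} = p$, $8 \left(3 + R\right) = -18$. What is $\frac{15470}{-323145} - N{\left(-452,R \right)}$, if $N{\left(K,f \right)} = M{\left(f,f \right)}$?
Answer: $\frac{1344833}{258516} \approx 5.2021$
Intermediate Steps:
$R = - \frac{21}{4}$ ($R = -3 + \frac{1}{8} \left(-18\right) = -3 - \frac{9}{4} = - \frac{21}{4} \approx -5.25$)
$N{\left(K,f \right)} = f$
$\frac{15470}{-323145} - N{\left(-452,R \right)} = \frac{15470}{-323145} - - \frac{21}{4} = 15470 \left(- \frac{1}{323145}\right) + \frac{21}{4} = - \frac{3094}{64629} + \frac{21}{4} = \frac{1344833}{258516}$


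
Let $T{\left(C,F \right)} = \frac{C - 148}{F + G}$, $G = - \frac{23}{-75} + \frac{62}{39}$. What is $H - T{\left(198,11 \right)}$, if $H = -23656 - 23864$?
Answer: $- \frac{298782615}{6287} \approx -47524.0$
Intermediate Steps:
$G = \frac{1849}{975}$ ($G = \left(-23\right) \left(- \frac{1}{75}\right) + 62 \cdot \frac{1}{39} = \frac{23}{75} + \frac{62}{39} = \frac{1849}{975} \approx 1.8964$)
$T{\left(C,F \right)} = \frac{-148 + C}{\frac{1849}{975} + F}$ ($T{\left(C,F \right)} = \frac{C - 148}{F + \frac{1849}{975}} = \frac{-148 + C}{\frac{1849}{975} + F}$)
$H = -47520$
$H - T{\left(198,11 \right)} = -47520 - \frac{975 \left(-148 + 198\right)}{1849 + 975 \cdot 11} = -47520 - 975 \frac{1}{1849 + 10725} \cdot 50 = -47520 - 975 \cdot \frac{1}{12574} \cdot 50 = -47520 - \frac{24375}{6287} = - \frac{298782615}{6287}$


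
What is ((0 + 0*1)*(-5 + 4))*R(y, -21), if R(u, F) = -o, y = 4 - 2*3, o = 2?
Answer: 0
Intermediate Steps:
y = -2 (y = 4 - 6 = -2)
R(u, F) = -2 (R(u, F) = -1*2 = -2)
((0 + 0*1)*(-5 + 4))*R(y, -21) = ((0 + 0*1)*(-5 + 4))*(-2) = ((0 + 0)*(-1))*(-2) = (0*(-1))*(-2) = 0*(-2) = 0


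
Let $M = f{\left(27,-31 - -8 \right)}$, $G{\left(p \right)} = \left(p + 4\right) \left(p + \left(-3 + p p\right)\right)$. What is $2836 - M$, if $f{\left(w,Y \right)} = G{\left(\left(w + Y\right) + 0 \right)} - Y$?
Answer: $2677$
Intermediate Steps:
$G{\left(p \right)} = \left(4 + p\right) \left(-3 + p + p^{2}\right)$ ($G{\left(p \right)} = \left(4 + p\right) \left(p + \left(-3 + p^{2}\right)\right) = \left(4 + p\right) \left(-3 + p + p^{2}\right)$)
$f{\left(w,Y \right)} = -12 + w + \left(Y + w\right)^{3} + 5 \left(Y + w\right)^{2}$ ($f{\left(w,Y \right)} = \left(-12 + \left(\left(w + Y\right) + 0\right) + \left(\left(w + Y\right) + 0\right)^{3} + 5 \left(\left(w + Y\right) + 0\right)^{2}\right) - Y = \left(-12 + \left(\left(Y + w\right) + 0\right) + \left(\left(Y + w\right) + 0\right)^{3} + 5 \left(\left(Y + w\right) + 0\right)^{2}\right) - Y = \left(-12 + \left(Y + w\right) + \left(Y + w\right)^{3} + 5 \left(Y + w\right)^{2}\right) - Y = \left(-12 + Y + w + \left(Y + w\right)^{3} + 5 \left(Y + w\right)^{2}\right) - Y = -12 + w + \left(Y + w\right)^{3} + 5 \left(Y + w\right)^{2}$)
$M = 159$ ($M = -12 + 27 + \left(\left(-31 - -8\right) + 27\right)^{3} + 5 \left(\left(-31 - -8\right) + 27\right)^{2} = -12 + 27 + \left(\left(-31 + 8\right) + 27\right)^{3} + 5 \left(\left(-31 + 8\right) + 27\right)^{2} = -12 + 27 + \left(-23 + 27\right)^{3} + 5 \left(-23 + 27\right)^{2} = -12 + 27 + 4^{3} + 5 \cdot 4^{2} = -12 + 27 + 64 + 5 \cdot 16 = -12 + 27 + 64 + 80 = 159$)
$2836 - M = 2836 - 159 = 2677$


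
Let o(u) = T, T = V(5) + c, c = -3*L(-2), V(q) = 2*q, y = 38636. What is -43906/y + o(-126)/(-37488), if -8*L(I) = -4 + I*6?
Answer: -102881417/90524148 ≈ -1.1365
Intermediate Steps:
L(I) = ½ - 3*I/4 (L(I) = -(-4 + I*6)/8 = -(-4 + 6*I)/8 = ½ - 3*I/4)
c = -6 (c = -3*(½ - ¾*(-2)) = -3*(½ + 3/2) = -3*2 = -6)
T = 4 (T = 2*5 - 6 = 10 - 6 = 4)
o(u) = 4
-43906/y + o(-126)/(-37488) = -43906/38636 + 4/(-37488) = -43906*1/38636 + 4*(-1/37488) = -21953/19318 - 1/9372 = -102881417/90524148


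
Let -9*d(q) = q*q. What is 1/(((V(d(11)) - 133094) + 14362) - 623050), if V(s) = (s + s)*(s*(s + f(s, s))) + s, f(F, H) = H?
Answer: -729/547855123 ≈ -1.3306e-6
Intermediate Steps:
d(q) = -q²/9 (d(q) = -q*q/9 = -q²/9)
V(s) = s + 4*s³ (V(s) = (s + s)*(s*(s + s)) + s = (2*s)*(s*(2*s)) + s = (2*s)*(2*s²) + s = 4*s³ + s = s + 4*s³)
1/(((V(d(11)) - 133094) + 14362) - 623050) = 1/((((-⅑*11² + 4*(-⅑*11²)³) - 133094) + 14362) - 623050) = 1/((((-⅑*121 + 4*(-⅑*121)³) - 133094) + 14362) - 623050) = 1/((((-121/9 + 4*(-121/9)³) - 133094) + 14362) - 623050) = 1/((((-121/9 + 4*(-1771561/729)) - 133094) + 14362) - 623050) = 1/((((-121/9 - 7086244/729) - 133094) + 14362) - 623050) = 1/(((-7096045/729 - 133094) + 14362) - 623050) = 1/((-104121571/729 + 14362) - 623050) = 1/(-93651673/729 - 623050) = 1/(-547855123/729) = -729/547855123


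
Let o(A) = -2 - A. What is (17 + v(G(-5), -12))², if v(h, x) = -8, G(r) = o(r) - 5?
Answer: 81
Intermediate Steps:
G(r) = -7 - r (G(r) = (-2 - r) - 5 = -7 - r)
(17 + v(G(-5), -12))² = (17 - 8)² = 9² = 81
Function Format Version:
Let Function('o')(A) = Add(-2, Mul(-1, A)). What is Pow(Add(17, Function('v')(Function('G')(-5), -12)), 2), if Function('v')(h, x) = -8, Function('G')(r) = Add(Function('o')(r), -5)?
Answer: 81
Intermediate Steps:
Function('G')(r) = Add(-7, Mul(-1, r)) (Function('G')(r) = Add(Add(-2, Mul(-1, r)), -5) = Add(-7, Mul(-1, r)))
Pow(Add(17, Function('v')(Function('G')(-5), -12)), 2) = Pow(Add(17, -8), 2) = Pow(9, 2) = 81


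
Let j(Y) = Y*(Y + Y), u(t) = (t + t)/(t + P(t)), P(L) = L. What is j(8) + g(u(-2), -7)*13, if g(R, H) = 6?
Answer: 206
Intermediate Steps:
u(t) = 1 (u(t) = (t + t)/(t + t) = (2*t)/((2*t)) = (2*t)*(1/(2*t)) = 1)
j(Y) = 2*Y² (j(Y) = Y*(2*Y) = 2*Y²)
j(8) + g(u(-2), -7)*13 = 2*8² + 6*13 = 2*64 + 78 = 128 + 78 = 206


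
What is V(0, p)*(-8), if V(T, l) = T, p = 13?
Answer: 0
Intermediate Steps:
V(0, p)*(-8) = 0*(-8) = 0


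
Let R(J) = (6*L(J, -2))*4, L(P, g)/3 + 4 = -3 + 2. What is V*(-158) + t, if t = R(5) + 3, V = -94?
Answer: 14495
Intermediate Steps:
L(P, g) = -15 (L(P, g) = -12 + 3*(-3 + 2) = -12 + 3*(-1) = -12 - 3 = -15)
R(J) = -360 (R(J) = (6*(-15))*4 = -90*4 = -360)
t = -357 (t = -360 + 3 = -357)
V*(-158) + t = -94*(-158) - 357 = 14852 - 357 = 14495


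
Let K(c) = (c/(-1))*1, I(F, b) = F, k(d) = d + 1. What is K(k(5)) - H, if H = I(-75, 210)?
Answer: 69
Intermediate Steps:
k(d) = 1 + d
K(c) = -c (K(c) = (c*(-1))*1 = -c*1 = -c)
H = -75
K(k(5)) - H = -(1 + 5) - 1*(-75) = -1*6 + 75 = -6 + 75 = 69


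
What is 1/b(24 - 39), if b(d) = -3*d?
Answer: 1/45 ≈ 0.022222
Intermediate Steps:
1/b(24 - 39) = 1/(-3*(24 - 39)) = 1/(-3*(-15)) = 1/45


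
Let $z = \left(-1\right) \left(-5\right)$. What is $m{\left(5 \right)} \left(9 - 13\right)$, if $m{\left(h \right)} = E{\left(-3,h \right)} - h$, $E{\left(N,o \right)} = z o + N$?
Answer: $-68$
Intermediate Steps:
$z = 5$
$E{\left(N,o \right)} = N + 5 o$ ($E{\left(N,o \right)} = 5 o + N = N + 5 o$)
$m{\left(h \right)} = -3 + 4 h$ ($m{\left(h \right)} = \left(-3 + 5 h\right) - h = -3 + 4 h$)
$m{\left(5 \right)} \left(9 - 13\right) = \left(-3 + 4 \cdot 5\right) \left(9 - 13\right) = \left(-3 + 20\right) \left(-4\right) = 17 \left(-4\right) = -68$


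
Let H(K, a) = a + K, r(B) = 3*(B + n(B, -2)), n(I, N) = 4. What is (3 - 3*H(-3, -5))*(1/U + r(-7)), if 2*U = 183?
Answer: -14805/61 ≈ -242.70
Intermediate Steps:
U = 183/2 (U = (½)*183 = 183/2 ≈ 91.500)
r(B) = 12 + 3*B (r(B) = 3*(B + 4) = 3*(4 + B) = 12 + 3*B)
H(K, a) = K + a
(3 - 3*H(-3, -5))*(1/U + r(-7)) = (3 - 3*(-3 - 5))*(1/(183/2) + (12 + 3*(-7))) = (3 - 3*(-8))*(2/183 + (12 - 21)) = (3 + 24)*(2/183 - 9) = 27*(-1645/183) = -14805/61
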